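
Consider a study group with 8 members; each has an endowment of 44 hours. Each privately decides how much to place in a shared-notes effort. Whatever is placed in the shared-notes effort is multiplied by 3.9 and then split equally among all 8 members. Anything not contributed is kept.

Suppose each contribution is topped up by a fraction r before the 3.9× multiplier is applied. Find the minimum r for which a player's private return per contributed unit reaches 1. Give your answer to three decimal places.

With matching at rate r, one contributed unit becomes (1 + r) in the shared-notes effort and returns 3.9 × (1 + r) / 8 to the contributor.
Setting this equal to 1: 1 + r = 8/3.9 = 2.0513.
So the minimum matching rate is r = 2.0513 − 1 = 1.051.

1.051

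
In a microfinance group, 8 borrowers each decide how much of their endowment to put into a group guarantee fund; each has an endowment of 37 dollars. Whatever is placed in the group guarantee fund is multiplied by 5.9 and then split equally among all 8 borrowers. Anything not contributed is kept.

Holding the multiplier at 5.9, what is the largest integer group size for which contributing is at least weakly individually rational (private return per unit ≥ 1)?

Private return per unit is 5.9/(group size), which is ≥ 1 whenever the group size is ≤ 5.9.
The largest such integer is 5.

5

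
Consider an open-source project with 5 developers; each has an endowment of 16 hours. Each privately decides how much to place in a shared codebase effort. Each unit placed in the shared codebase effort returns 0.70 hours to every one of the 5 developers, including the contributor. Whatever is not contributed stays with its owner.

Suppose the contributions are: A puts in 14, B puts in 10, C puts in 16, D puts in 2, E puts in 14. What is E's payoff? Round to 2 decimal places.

41.20 hours

Total contributed: 14 + 10 + 16 + 2 + 14 = 56.
Each receives 0.70 × 56 = 39.20 from the shared codebase effort.
E keeps 16 − 14 = 2, so E's payoff is 2 + 39.20 = 41.20.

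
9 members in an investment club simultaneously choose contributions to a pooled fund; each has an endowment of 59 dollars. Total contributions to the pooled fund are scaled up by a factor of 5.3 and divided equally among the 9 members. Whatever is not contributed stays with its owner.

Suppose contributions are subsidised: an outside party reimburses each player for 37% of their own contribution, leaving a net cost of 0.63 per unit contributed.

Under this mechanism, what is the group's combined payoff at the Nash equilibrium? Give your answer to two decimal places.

531.00 dollars

Even with the mechanism, each unit contributed returns only (5.3/9) / 0.63 = 0.9347 per unit of net cost, so contributing nothing is still dominant.
Everyone keeps their endowment and the group total is 9 × 59 = 531.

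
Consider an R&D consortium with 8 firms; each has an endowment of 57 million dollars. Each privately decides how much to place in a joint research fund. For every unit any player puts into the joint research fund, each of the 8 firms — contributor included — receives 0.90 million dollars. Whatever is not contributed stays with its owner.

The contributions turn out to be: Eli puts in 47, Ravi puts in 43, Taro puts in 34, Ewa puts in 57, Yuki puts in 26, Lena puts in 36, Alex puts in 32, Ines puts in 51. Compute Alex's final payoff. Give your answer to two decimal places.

Total contributed: 47 + 43 + 34 + 57 + 26 + 36 + 32 + 51 = 326.
Each receives 0.90 × 326 = 293.40 from the joint research fund.
Alex keeps 57 − 32 = 25, so Alex's payoff is 25 + 293.40 = 318.40.

318.40 million dollars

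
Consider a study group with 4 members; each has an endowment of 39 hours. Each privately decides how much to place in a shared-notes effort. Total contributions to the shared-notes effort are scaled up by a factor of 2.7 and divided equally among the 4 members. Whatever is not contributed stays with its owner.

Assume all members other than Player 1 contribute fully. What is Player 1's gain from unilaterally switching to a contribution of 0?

Switching from a contribution of 39 to 0 lets Player 1 keep an extra 39 hours, but lowers the shared-notes effort by 39, which costs Player 1 their own share of that drop: 2.7/4 × 39 = 26.32.
Net gain = 39 − 26.32 = 12.68. The private return per contributed unit (0.6750) is below 1, so free-riding is indeed the best response regardless of what the others do.

12.68 hours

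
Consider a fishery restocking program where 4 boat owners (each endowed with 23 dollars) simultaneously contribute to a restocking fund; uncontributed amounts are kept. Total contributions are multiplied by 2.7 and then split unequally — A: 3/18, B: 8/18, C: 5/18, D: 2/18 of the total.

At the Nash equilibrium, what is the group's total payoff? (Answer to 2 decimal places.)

A player with share s gets back 2.7·s per unit contributed, so full contribution is dominant for anyone with s > 1/2.7 = 0.3704 and zero contribution is dominant for anyone below.
B alone (share 8/18) is above the threshold, contributing 23; the remaining 3 contribute 0. Total contributed: 23.
The restocking fund pays out 2.7 × 23 = 62.10 in total (split across the unequal shares, but the aggregate is all that matters for the group sum).
The 3 free-riders keep 23 each, adding 69. Group total = 69 + 62.10 = 131.10.

131.10 dollars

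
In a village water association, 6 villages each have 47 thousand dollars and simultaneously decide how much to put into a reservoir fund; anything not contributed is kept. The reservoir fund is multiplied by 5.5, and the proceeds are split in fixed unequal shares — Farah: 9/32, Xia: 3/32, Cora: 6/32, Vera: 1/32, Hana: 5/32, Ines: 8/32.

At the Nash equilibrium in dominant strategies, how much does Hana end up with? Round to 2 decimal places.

168.17 thousand dollars

A player with share s gets back 5.5·s per unit contributed, so full contribution is dominant for anyone with s > 1/5.5 = 0.1818 and zero contribution is dominant for anyone below.
The shares above 0.1818 belong to Farah, Cora and Ines, contributing 47 each; the remaining 3 contribute 0. Total contributed: 141.
Hana keeps 47 and receives 5.5 × 141 × 5/32 = 121.17 from the reservoir fund, for a payoff of 168.17.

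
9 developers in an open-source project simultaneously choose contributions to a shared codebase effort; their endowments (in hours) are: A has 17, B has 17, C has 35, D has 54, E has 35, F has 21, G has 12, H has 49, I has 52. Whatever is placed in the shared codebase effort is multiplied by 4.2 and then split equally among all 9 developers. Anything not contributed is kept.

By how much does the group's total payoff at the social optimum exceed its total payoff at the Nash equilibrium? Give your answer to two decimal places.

The private return per contributed unit is 4.2/9 = 0.4667 < 1 for every player regardless of endowment, so the Nash equilibrium is zero contribution and the group total is Σ E_j = 17 + 17 + 35 + 54 + 35 + 21 + 12 + 49 + 52 = 292.
Each contributed unit returns 4.200 to the group, so the social optimum is full contribution by everyone: group total = 4.200 × 292 = 1226.40.
Efficiency loss = (4.200 − 1) × 292 = 934.40.

934.40 hours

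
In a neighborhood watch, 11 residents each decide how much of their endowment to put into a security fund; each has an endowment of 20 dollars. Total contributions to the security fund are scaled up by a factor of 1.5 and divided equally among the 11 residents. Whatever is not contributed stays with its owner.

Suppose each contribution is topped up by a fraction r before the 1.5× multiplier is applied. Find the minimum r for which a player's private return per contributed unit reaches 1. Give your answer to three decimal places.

6.333

With matching at rate r, one contributed unit becomes (1 + r) in the security fund and returns 1.5 × (1 + r) / 11 to the contributor.
Setting this equal to 1: 1 + r = 11/1.5 = 7.3333.
So the minimum matching rate is r = 7.3333 − 1 = 6.333.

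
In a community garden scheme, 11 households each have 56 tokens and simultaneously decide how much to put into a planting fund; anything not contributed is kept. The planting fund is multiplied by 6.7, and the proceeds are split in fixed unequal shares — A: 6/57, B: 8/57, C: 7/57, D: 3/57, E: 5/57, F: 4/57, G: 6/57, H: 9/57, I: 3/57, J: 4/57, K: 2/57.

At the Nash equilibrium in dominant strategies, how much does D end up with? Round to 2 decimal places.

75.75 tokens

Player j's private return per contributed unit is 6.7 × (j's share). Contributing is weakly dominant for j when that share is at least 1/6.7 = 0.1493, and contributing 0 is dominant otherwise.
Only H (9/57) clears that bar, contributing 56; the remaining 10 contribute 0. Total contributed: 56.
D keeps 56 and receives 6.7 × 56 × 3/57 = 19.75 from the planting fund, for a payoff of 75.75.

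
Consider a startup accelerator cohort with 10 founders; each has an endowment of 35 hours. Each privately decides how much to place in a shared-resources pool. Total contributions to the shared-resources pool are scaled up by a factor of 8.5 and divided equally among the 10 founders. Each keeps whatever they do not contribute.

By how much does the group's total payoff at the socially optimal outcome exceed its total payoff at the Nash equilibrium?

2625.00 hours

Each contributed unit returns 8.5/10 = 0.8500 to its contributor — below 1 — so contributing 0 is dominant for every player. At the Nash equilibrium everyone keeps their 35, and the group total is 10 × 35 = 350.
Each contributed unit returns 8.500 to the group as a whole (0.8500 to each of 10 players), which exceeds 1, so the social optimum is full contribution: group total = 8.500 × 350 = 2975.00.
Efficiency loss = 2975.00 − 350 = 2625.00.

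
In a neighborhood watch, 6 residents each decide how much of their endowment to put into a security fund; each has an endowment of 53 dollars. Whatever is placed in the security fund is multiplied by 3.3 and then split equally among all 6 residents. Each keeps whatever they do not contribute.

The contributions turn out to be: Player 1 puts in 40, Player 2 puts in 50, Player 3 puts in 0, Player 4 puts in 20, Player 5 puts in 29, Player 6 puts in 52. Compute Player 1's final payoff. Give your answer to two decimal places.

118.05 dollars

Total contributed: 40 + 50 + 0 + 20 + 29 + 52 = 191.
Each receives 3.3 × 191 / 6 = 105.05 from the security fund.
Player 1 keeps 53 − 40 = 13, so Player 1's payoff is 13 + 105.05 = 118.05.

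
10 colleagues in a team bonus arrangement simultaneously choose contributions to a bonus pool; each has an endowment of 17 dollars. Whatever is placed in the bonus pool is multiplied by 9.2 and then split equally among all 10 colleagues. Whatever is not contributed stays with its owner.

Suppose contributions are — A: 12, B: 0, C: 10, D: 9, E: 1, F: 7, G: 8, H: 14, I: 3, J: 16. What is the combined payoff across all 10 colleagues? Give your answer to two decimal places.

826.00 dollars

Total contributed: 12 + 0 + 10 + 9 + 1 + 7 + 8 + 14 + 3 + 16 = 80; total kept: 10 × 17 − 80 = 90.
The bonus pool pays out 9.2 × 80 = 736.00 in aggregate.
Group total = 90 + 736.00 = 826.00.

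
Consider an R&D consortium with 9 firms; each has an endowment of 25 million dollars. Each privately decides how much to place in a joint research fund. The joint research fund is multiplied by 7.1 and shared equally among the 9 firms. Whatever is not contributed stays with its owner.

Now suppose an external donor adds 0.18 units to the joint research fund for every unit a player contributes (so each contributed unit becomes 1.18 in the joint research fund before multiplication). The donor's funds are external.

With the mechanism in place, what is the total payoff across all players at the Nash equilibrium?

225.00 million dollars

The effective private return is 7.1 × 1.18 / 9 = 0.9309, which is still under 1, so the mechanism doesn't change anyone's dominant strategy: zero contribution.
Everyone keeps their endowment and the group total is 9 × 25 = 225.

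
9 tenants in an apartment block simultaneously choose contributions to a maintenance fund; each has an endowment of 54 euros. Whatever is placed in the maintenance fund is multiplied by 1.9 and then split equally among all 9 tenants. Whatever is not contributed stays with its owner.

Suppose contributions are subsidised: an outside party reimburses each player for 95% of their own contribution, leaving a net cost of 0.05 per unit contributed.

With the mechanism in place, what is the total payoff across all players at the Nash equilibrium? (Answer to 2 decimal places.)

The effective private return per unit is now (1.9/9) / 0.05 = 4.2222 > 1, so every player's dominant strategy flips to full contribution.
At the Nash equilibrium everyone contributes 54. Group total payoff = 9 × (54 × 0.95 + 1.9 × 54) = 1385.10.

1385.10 euros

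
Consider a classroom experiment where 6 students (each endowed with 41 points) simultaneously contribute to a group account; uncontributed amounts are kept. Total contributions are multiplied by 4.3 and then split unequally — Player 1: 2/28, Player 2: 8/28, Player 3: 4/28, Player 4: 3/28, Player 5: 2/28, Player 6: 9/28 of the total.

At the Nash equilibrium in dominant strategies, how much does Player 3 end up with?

91.37 points

For player j, contributing a unit is worthwhile iff 4.3 × (j's share) ≥ 1, i.e. iff j's share is at least 0.2326.
Player 2 and Player 6 are above the threshold, contributing 41 each; the remaining 4 contribute 0. Total contributed: 82.
Player 3 keeps 41 and receives 4.3 × 82 × 4/28 = 50.37 from the group account, for a payoff of 91.37.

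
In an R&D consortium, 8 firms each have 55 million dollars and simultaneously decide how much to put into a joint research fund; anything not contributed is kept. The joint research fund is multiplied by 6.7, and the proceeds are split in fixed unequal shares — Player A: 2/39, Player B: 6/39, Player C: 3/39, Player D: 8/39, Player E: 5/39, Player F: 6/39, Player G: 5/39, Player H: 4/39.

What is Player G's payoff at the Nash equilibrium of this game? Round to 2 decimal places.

Player j's private return per contributed unit is 6.7 × (j's share). Contributing is weakly dominant for j when that share is at least 1/6.7 = 0.1493, and contributing 0 is dominant otherwise.
Player B, Player D and Player F are above the threshold, contributing 55 each; the remaining 5 contribute 0. Total contributed: 165.
Player G keeps 55 and receives 6.7 × 165 × 5/39 = 141.73 from the joint research fund, for a payoff of 196.73.

196.73 million dollars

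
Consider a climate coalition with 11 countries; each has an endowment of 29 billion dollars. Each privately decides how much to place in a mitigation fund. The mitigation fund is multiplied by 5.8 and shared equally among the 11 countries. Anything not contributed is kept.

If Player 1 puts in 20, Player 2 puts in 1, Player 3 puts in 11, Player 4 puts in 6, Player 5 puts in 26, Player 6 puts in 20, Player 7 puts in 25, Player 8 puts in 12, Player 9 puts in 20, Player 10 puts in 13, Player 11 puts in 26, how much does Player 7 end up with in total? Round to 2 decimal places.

98.91 billion dollars

Total contributed: 20 + 1 + 11 + 6 + 26 + 20 + 25 + 12 + 20 + 13 + 26 = 180.
Each receives 5.8 × 180 / 11 = 94.91 from the mitigation fund.
Player 7 keeps 29 − 25 = 4, so Player 7's payoff is 4 + 94.91 = 98.91.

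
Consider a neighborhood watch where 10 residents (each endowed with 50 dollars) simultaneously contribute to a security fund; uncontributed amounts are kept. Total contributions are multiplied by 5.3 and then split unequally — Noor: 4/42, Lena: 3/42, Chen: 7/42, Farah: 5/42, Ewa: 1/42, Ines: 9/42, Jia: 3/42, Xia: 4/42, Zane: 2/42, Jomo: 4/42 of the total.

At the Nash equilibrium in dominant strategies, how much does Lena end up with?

For player j, contributing a unit is worthwhile iff 5.3 × (j's share) ≥ 1, i.e. iff j's share is at least 0.1887.
Ines alone (share 9/42) is above the threshold, contributing 50; the remaining 9 contribute 0. Total contributed: 50.
Lena keeps 50 and receives 5.3 × 50 × 3/42 = 18.93 from the security fund, for a payoff of 68.93.

68.93 dollars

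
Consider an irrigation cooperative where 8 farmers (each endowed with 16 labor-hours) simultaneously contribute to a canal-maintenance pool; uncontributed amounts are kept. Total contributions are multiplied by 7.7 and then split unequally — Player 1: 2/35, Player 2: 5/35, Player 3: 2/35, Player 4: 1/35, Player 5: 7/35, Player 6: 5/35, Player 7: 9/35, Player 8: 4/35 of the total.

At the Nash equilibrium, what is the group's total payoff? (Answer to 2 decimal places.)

Player j's private return per contributed unit is 7.7 × (j's share). Contributing is weakly dominant for j when that share is at least 1/7.7 = 0.1299, and contributing 0 is dominant otherwise.
Player 2, Player 5, Player 6 and Player 7 are above the threshold, contributing 16 each; the remaining 4 contribute 0. Total contributed: 64.
The canal-maintenance pool pays out 7.7 × 64 = 492.80 in total (split across the unequal shares, but the aggregate is all that matters for the group sum).
The 4 free-riders keep 16 each, adding 64. Group total = 64 + 492.80 = 556.80.

556.80 labor-hours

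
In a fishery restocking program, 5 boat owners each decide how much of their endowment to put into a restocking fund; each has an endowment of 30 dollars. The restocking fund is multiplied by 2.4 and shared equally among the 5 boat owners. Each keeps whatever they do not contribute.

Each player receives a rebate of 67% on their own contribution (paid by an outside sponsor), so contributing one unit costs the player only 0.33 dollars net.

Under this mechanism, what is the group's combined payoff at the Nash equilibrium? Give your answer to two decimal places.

460.50 dollars

Under the mechanism each unit contributed yields (2.4/5) / 0.33 = 1.4545 back to its contributor per unit of net cost, which exceeds 1, making full contribution the dominant choice for everyone.
So the Nash equilibrium is full contribution by all 5; the group earns 5 × (30 × 0.67 + 2.4 × 30) = 460.50.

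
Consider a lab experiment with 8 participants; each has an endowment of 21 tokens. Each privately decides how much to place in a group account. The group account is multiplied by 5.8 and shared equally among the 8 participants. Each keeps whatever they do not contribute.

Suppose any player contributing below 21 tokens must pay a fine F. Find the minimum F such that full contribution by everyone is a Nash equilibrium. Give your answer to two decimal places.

5.78 tokens

Given the others contribute fully, the best deviation is to contribute 0 (any partial contribution still incurs the fine and gives up units whose private return 0.7250 is below 1).
Deviating from 21 to 0 saves 21 tokens but forfeits the deviator's share of the drop in the group account: 5.8/8 × 21 = 15.22.
So the deviation gain is 21 − 15.22 = 5.78, and the fine must be at least 5.78 tokens to wipe it out.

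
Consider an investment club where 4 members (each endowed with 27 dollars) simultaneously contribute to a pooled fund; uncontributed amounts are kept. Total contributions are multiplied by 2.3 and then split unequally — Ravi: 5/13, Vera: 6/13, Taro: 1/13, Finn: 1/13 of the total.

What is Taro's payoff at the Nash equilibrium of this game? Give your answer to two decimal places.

Each unit j contributes comes back to j as 2.3 × (j's share), so j prefers to contribute only if that share exceeds 1/2.3 = 0.4348; otherwise keeping the unit dominates.
The only share above 0.4348 is Vera's 6/13, contributing 27; the remaining 3 contribute 0. Total contributed: 27.
Taro keeps 27 and receives 2.3 × 27 × 1/13 = 4.78 from the pooled fund, for a payoff of 31.78.

31.78 dollars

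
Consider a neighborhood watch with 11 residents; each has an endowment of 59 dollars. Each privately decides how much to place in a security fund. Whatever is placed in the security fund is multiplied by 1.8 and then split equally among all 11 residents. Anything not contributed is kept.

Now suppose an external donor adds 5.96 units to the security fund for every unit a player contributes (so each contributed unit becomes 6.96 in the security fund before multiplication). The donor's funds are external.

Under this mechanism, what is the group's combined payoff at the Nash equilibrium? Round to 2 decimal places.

8130.67 dollars

Under the mechanism each unit contributed yields 1.8 × 6.96 / 11 = 1.1389 back to its contributor per unit of net cost, which exceeds 1, making full contribution the dominant choice for everyone.
At the Nash equilibrium everyone contributes 59. Group total payoff = 1.8 × 6.96 × 649 = 8130.67.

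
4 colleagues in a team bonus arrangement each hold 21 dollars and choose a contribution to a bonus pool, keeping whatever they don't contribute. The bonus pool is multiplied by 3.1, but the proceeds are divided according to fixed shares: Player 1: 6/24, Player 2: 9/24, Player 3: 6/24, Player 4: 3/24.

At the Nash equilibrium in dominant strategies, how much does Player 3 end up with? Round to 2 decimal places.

37.28 dollars

For player j, contributing a unit is worthwhile iff 3.1 × (j's share) ≥ 1, i.e. iff j's share is at least 0.3226.
The only share above 0.3226 is Player 2's 9/24, contributing 21; the remaining 3 contribute 0. Total contributed: 21.
Player 3 keeps 21 and receives 3.1 × 21 × 6/24 = 16.28 from the bonus pool, for a payoff of 37.28.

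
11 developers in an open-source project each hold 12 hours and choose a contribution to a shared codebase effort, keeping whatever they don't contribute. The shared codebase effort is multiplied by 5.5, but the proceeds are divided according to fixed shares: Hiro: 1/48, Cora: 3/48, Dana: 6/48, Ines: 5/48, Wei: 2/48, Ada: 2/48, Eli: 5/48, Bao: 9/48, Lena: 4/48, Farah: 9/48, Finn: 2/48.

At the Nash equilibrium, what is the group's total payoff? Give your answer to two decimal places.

240.00 hours

Player j's private return per contributed unit is 5.5 × (j's share). Contributing is weakly dominant for j when that share is at least 1/5.5 = 0.1818, and contributing 0 is dominant otherwise.
Bao and Farah are above the threshold, contributing 12 each; the remaining 9 contribute 0. Total contributed: 24.
The shared codebase effort pays out 5.5 × 24 = 132.00 in total (split across the unequal shares, but the aggregate is all that matters for the group sum).
The 9 free-riders keep 12 each, adding 108. Group total = 108 + 132.00 = 240.00.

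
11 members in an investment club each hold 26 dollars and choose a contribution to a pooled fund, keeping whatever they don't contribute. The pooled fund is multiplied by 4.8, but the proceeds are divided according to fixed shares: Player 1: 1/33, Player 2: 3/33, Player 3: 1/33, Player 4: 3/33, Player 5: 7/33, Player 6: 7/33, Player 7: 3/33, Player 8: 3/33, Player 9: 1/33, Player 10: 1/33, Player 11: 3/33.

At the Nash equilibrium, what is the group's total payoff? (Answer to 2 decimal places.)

483.60 dollars

Player j's private return per contributed unit is 4.8 × (j's share). Contributing is weakly dominant for j when that share is at least 1/4.8 = 0.2083, and contributing 0 is dominant otherwise.
Player 5 and Player 6 are above the threshold, contributing 26 each; the remaining 9 contribute 0. Total contributed: 52.
The pooled fund pays out 4.8 × 52 = 249.60 in total (split across the unequal shares, but the aggregate is all that matters for the group sum).
The 9 free-riders keep 26 each, adding 234. Group total = 234 + 249.60 = 483.60.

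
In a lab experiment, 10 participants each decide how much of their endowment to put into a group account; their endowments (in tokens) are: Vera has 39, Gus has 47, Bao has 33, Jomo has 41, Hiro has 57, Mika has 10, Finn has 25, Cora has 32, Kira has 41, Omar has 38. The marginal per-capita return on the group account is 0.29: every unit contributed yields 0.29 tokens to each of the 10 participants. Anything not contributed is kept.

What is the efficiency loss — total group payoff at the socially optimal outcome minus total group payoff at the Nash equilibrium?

689.70 tokens

The private return per contributed unit is 0.29 < 1 for everyone, so the Nash equilibrium is zero contribution and the group total is Σ E_j = 39 + 47 + 33 + 41 + 57 + 10 + 25 + 32 + 41 + 38 = 363.
Each contributed unit returns 2.900 to the group, so the social optimum is full contribution by everyone: group total = 2.900 × 363 = 1052.70.
Efficiency loss = (2.900 − 1) × 363 = 689.70.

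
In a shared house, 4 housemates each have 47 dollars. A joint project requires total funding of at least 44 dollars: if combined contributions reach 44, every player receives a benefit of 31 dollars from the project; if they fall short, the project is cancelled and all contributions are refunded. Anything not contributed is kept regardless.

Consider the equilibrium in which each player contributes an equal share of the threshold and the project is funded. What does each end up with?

Equal share of the threshold: 44/4 = 11.
At this profile no one gains by cutting their contribution: any cut drops the total below 44, the project is cancelled, contributions are refunded, and the deviator ends with 47, which is less than 47 − 11 + 31 = 67. Contributing more than 11 just wastes the excess. So contributing exactly 11 is a best response.
Each player's payoff: 47 − 11 + 31 = 67.

67 dollars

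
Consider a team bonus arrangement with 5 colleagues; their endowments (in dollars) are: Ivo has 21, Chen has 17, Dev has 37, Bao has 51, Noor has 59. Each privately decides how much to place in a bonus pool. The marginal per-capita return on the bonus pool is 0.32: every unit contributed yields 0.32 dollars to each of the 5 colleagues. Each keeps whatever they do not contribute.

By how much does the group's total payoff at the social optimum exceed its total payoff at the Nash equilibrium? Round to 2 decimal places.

The private return per contributed unit is 0.32 < 1 for everyone, so the Nash equilibrium is zero contribution and the group total is Σ E_j = 21 + 17 + 37 + 51 + 59 = 185.
Each contributed unit returns 1.600 to the group, so the social optimum is full contribution by everyone: group total = 1.600 × 185 = 296.00.
Efficiency loss = (1.600 − 1) × 185 = 111.00.

111.00 dollars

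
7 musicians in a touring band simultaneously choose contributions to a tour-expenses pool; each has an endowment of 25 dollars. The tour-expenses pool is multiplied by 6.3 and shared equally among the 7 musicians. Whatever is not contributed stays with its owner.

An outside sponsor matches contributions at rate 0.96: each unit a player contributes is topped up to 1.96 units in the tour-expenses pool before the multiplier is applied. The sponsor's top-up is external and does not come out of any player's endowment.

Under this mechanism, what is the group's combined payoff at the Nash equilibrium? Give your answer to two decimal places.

Under the mechanism each unit contributed yields 6.3 × 1.96 / 7 = 1.7640 back to its contributor per unit of net cost, which exceeds 1, making full contribution the dominant choice for everyone.
So the Nash equilibrium is full contribution by all 7; the group earns 6.3 × 1.96 × 175 = 2160.90.

2160.90 dollars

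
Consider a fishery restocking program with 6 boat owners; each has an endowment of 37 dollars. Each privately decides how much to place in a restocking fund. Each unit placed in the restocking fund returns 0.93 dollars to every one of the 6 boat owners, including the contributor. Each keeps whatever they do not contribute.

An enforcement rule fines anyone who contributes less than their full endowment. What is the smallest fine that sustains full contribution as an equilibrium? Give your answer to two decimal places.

2.59 dollars

Given the others contribute fully, the best deviation is to contribute 0 (any partial contribution still incurs the fine and gives up units whose private return 0.93 is below 1).
Deviating from 37 to 0 saves 37 dollars but forfeits the deviator's share of the drop in the restocking fund: 0.93 × 37 = 34.41.
So the deviation gain is 37 − 34.41 = 2.59, and the fine must be at least 2.59 dollars to wipe it out.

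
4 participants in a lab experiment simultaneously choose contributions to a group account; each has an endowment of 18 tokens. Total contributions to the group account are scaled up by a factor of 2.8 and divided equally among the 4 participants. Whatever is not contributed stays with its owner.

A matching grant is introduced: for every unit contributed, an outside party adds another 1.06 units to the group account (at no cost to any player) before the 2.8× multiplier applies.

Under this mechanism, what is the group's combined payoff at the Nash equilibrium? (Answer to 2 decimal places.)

The effective private return per unit is now 2.8 × 2.06 / 4 = 1.4420 > 1, so every player's dominant strategy flips to full contribution.
At the Nash equilibrium everyone contributes 18. Group total payoff = 2.8 × 2.06 × 72 = 415.30.

415.30 tokens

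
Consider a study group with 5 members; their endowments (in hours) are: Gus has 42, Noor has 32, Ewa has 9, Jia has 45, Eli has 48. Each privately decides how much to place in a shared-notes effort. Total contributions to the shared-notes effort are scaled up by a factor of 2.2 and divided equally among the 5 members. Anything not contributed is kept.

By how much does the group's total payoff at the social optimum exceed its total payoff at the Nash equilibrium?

The private return per contributed unit is 2.2/5 = 0.4400 < 1 for every player regardless of endowment, so the Nash equilibrium is zero contribution and the group total is Σ E_j = 42 + 32 + 9 + 45 + 48 = 176.
Each contributed unit returns 2.200 to the group, so the social optimum is full contribution by everyone: group total = 2.200 × 176 = 387.20.
Efficiency loss = (2.200 − 1) × 176 = 211.20.

211.20 hours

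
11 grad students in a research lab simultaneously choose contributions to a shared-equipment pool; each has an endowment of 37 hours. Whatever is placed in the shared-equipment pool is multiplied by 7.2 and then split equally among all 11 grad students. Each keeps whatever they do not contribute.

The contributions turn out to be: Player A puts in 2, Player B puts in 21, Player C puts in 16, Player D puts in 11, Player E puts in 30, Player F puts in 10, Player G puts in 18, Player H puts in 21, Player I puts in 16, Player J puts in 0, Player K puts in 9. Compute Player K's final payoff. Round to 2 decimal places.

128.80 hours

Total contributed: 2 + 21 + 16 + 11 + 30 + 10 + 18 + 21 + 16 + 0 + 9 = 154.
Each receives 7.2 × 154 / 11 = 100.80 from the shared-equipment pool.
Player K keeps 37 − 9 = 28, so Player K's payoff is 28 + 100.80 = 128.80.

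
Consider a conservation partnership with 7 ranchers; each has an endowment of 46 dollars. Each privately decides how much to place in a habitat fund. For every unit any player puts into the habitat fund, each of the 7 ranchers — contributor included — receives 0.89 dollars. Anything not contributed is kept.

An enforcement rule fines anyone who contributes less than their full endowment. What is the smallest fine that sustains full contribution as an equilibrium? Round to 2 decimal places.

5.06 dollars

Given the others contribute fully, the best deviation is to contribute 0 (any partial contribution still incurs the fine and gives up units whose private return 0.89 is below 1).
Deviating from 46 to 0 saves 46 dollars but forfeits the deviator's share of the drop in the habitat fund: 0.89 × 46 = 40.94.
So the deviation gain is 46 − 40.94 = 5.06, and the fine must be at least 5.06 dollars to wipe it out.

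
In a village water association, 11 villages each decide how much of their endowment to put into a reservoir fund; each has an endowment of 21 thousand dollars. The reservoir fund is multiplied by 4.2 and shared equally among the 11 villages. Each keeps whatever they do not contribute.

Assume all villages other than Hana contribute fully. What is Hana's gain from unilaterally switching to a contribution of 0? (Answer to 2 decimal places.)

Switching from a contribution of 21 to 0 lets Hana keep an extra 21 thousand dollars, but lowers the reservoir fund by 21, which costs Hana their own share of that drop: 4.2/11 × 21 = 8.02.
Net gain = 21 − 8.02 = 12.98. The private return per contributed unit (0.3818) is below 1, so free-riding is indeed the best response regardless of what the others do.

12.98 thousand dollars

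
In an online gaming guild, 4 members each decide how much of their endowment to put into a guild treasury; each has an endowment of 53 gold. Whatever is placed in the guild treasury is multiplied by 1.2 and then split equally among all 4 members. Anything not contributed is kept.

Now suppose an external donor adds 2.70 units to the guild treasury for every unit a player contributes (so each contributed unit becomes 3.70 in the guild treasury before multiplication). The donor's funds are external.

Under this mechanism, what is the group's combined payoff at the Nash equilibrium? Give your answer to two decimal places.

Under the mechanism each unit contributed yields 1.2 × 3.70 / 4 = 1.1100 back to its contributor per unit of net cost, which exceeds 1, making full contribution the dominant choice for everyone.
So the Nash equilibrium is full contribution by all 4; the group earns 1.2 × 3.70 × 212 = 941.28.

941.28 gold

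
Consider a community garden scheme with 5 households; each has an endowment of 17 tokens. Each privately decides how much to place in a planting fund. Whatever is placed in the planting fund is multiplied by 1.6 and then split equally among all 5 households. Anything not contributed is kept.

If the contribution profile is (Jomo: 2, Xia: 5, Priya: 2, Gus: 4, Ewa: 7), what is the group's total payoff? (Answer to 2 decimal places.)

97.00 tokens

Total contributed: 2 + 5 + 2 + 4 + 7 = 20; total kept: 5 × 17 − 20 = 65.
The planting fund pays out 1.6 × 20 = 32.00 in aggregate.
Group total = 65 + 32.00 = 97.00.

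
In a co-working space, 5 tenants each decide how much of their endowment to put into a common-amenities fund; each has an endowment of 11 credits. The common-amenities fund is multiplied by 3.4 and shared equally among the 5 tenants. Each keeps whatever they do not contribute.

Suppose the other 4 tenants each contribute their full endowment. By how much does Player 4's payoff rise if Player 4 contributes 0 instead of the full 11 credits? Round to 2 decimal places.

Switching from a contribution of 11 to 0 lets Player 4 keep an extra 11 credits, but lowers the common-amenities fund by 11, which costs Player 4 their own share of that drop: 3.4/5 × 11 = 7.48.
Net gain = 11 − 7.48 = 3.52. The private return per contributed unit (0.6800) is below 1, so free-riding is indeed the best response regardless of what the others do.

3.52 credits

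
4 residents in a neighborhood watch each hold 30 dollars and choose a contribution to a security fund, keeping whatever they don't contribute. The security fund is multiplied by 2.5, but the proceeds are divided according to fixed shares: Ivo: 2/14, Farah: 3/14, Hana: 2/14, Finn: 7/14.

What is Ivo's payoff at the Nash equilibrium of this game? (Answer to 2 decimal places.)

40.71 dollars

A player with share s gets back 2.5·s per unit contributed, so full contribution is dominant for anyone with s > 1/2.5 = 0.4000 and zero contribution is dominant for anyone below.
Only Finn (7/14) clears that bar, contributing 30; the remaining 3 contribute 0. Total contributed: 30.
Ivo keeps 30 and receives 2.5 × 30 × 2/14 = 10.71 from the security fund, for a payoff of 40.71.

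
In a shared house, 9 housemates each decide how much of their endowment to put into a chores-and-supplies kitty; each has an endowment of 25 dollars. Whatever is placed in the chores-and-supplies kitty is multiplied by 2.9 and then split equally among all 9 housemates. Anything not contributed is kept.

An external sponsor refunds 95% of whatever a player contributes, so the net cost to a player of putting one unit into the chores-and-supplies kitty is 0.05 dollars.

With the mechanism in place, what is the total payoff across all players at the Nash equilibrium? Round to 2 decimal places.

866.25 dollars

The effective private return per unit is now (2.9/9) / 0.05 = 6.4444 > 1, so every player's dominant strategy flips to full contribution.
At the Nash equilibrium everyone contributes 25. Group total payoff = 9 × (25 × 0.95 + 2.9 × 25) = 866.25.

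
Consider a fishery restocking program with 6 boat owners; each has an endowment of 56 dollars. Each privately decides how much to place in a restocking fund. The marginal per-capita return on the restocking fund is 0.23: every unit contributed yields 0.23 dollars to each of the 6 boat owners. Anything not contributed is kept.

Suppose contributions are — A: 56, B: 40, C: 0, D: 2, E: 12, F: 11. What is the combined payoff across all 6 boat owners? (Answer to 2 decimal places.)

381.98 dollars

Total contributed: 56 + 40 + 0 + 2 + 12 + 11 = 121; total kept: 6 × 56 − 121 = 215.
The restocking fund pays out 0.23 × 6 × 121 = 166.98 in aggregate.
Group total = 215 + 166.98 = 381.98.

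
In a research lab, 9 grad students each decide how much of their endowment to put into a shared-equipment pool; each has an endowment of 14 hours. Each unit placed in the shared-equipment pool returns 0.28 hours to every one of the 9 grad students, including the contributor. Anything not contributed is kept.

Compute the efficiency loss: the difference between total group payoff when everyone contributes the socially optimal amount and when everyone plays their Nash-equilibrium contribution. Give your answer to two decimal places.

191.52 hours

The private return per contributed unit is 0.28 < 1, so contributing 0 is dominant for every player. At the Nash equilibrium everyone keeps their 14, and the group total is 9 × 14 = 126.
Each contributed unit returns 2.520 to the group as a whole (0.28 to each of 9 players), which exceeds 1, so the social optimum is full contribution: group total = 2.520 × 126 = 317.52.
Efficiency loss = 317.52 − 126 = 191.52.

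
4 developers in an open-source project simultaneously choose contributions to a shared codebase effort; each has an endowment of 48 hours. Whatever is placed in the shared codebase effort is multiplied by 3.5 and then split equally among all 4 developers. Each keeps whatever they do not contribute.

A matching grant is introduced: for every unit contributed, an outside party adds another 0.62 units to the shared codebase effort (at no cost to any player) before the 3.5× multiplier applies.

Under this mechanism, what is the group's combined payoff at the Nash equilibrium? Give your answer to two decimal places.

1088.64 hours

The effective private return per unit is now 3.5 × 1.62 / 4 = 1.4175 > 1, so every player's dominant strategy flips to full contribution.
So the Nash equilibrium is full contribution by all 4; the group earns 3.5 × 1.62 × 192 = 1088.64.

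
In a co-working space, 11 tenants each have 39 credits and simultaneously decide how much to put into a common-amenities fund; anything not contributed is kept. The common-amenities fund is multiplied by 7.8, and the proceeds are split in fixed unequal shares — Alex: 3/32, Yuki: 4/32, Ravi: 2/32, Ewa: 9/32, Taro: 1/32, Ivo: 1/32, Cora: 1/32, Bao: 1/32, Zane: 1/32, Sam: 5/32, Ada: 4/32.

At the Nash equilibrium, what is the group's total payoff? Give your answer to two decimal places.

Each unit j contributes comes back to j as 7.8 × (j's share), so j prefers to contribute only if that share exceeds 1/7.8 = 0.1282; otherwise keeping the unit dominates.
Ewa and Sam clear that bar, contributing 39 each; the remaining 9 contribute 0. Total contributed: 78.
The common-amenities fund pays out 7.8 × 78 = 608.40 in total (split across the unequal shares, but the aggregate is all that matters for the group sum).
The 9 free-riders keep 39 each, adding 351. Group total = 351 + 608.40 = 959.40.

959.40 credits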